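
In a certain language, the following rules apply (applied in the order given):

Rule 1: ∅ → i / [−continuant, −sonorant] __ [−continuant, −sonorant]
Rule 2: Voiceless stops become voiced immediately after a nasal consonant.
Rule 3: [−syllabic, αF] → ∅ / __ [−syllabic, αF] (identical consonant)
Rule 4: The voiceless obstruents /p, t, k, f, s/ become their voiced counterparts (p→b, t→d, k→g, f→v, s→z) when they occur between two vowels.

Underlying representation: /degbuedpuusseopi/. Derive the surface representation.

degibuedibuuzeobi

Rule 1 (stop-cluster i-epenthesis): /g/ and /b/ form a stop–stop cluster, so [i] is inserted between them. /d/ and /p/ form a stop–stop cluster, so [i] is inserted between them. /degbuedpuusseopi/ → degibuedipuusseopi.
Rule 2 (post-nasal voicing): no segment meets the environment; /degibuedipuusseopi/ is unchanged.
Rule 3 (degemination): /ss/ is a geminate; the first /s/ deletes. /degibuedipuusseopi/ → degibuedipuuseopi.
Rule 4 (intervocalic voicing): /p/ is a voiceless obstruent between vowels /i/ and /u/, so it voices to [b]. /s/ is a voiceless obstruent between vowels /u/ and /e/, so it voices to [z]. /p/ is a voiceless obstruent between vowels /o/ and /i/, so it voices to [b]. /degibuedipuuseopi/ → degibuedibuuzeobi.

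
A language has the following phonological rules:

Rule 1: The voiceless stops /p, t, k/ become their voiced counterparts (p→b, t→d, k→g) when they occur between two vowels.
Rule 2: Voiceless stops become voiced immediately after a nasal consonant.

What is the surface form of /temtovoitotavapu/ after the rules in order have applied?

temdovoidodavabu

Rule 1 (intervocalic voicing): /t/ is a voiceless stop between vowels /i/ and /o/, so it voices to [d]. /t/ is a voiceless stop between vowels /o/ and /a/, so it voices to [d]. /p/ is a voiceless stop between vowels /a/ and /u/, so it voices to [b]. /temtovoitotavapu/ → temtovoidodavabu.
Rule 2 (post-nasal voicing): /t/ is a voiceless stop immediately after the nasal /m/, so it voices to [d]. /temtovoidodavabu/ → temdovoidodavabu.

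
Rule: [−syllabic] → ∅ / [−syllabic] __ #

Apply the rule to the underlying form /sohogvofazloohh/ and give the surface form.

sohogvofazlooh

/h/ is the second consonant of a word-final cluster /hh/, so it deletes.
Surface form: [sohogvofazlooh].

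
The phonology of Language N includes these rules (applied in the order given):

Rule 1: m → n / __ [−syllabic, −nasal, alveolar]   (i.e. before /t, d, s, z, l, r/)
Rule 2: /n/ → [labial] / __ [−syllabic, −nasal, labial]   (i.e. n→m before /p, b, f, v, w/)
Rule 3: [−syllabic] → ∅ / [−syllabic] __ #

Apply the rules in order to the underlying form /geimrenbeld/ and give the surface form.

Rule 1 (nasal place assimilation): /m/ precedes the alveolar consonant /r/, so it assimilates in place to [n]. /geimrenbeld/ → geinrenbeld.
Rule 2 (nasal place assimilation): /n/ precedes the labial consonant /b/, so it assimilates in place to [m]. /geinrenbeld/ → geinrembeld.
Rule 3 (final cluster simplification): /d/ is the second consonant of a word-final cluster /ld/, so it deletes. /geinrembeld/ → geinrembel.

geinrembel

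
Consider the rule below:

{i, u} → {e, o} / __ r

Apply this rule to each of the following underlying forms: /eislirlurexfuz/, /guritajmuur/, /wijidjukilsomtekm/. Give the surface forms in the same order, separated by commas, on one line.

eislerlorexfuz, goritajmuor, wijidjukilsomtekm

/eislirlurexfuz/: /i/ is a high vowel immediately before /r/, so it lowers to [e]. /u/ is a high vowel immediately before /r/, so it lowers to [o]. → [eislerlorexfuz].
/guritajmuur/: /u/ is a high vowel immediately before /r/, so it lowers to [o]. /u/ is a high vowel immediately before /r/, so it lowers to [o]. → [goritajmuor].
/wijidjukilsomtekm/: the rule's environment is not met; surfaces unchanged as [wijidjukilsomtekm].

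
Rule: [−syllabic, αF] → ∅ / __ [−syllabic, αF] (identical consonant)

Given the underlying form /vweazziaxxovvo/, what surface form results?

/zz/ is a geminate; the first /z/ deletes.
/xx/ is a geminate; the first /x/ deletes.
/vv/ is a geminate; the first /v/ deletes.
Surface form: [vweaziaxovo].

vweaziaxovo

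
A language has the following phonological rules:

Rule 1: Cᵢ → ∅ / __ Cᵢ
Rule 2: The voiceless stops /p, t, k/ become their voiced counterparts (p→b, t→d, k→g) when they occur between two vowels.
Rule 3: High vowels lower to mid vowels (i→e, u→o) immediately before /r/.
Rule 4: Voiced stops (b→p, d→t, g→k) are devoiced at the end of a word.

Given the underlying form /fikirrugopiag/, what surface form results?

Rule 1 (degemination): /rr/ is a geminate; the first /r/ deletes. /fikirrugopiag/ → fikirugopiag.
Rule 2 (intervocalic voicing): /k/ is a voiceless stop between vowels /i/ and /i/, so it voices to [g]. /p/ is a voiceless stop between vowels /o/ and /i/, so it voices to [b]. /fikirugopiag/ → figirugobiag.
Rule 3 (pre-rhotic lowering): /i/ is a high vowel immediately before /r/, so it lowers to [e]. /figirugobiag/ → figerugobiag.
Rule 4 (final devoicing): /g/ is a voiced stop in word-final position, so it devoices to [k]. /figerugobiag/ → figerugobiak.

figerugobiak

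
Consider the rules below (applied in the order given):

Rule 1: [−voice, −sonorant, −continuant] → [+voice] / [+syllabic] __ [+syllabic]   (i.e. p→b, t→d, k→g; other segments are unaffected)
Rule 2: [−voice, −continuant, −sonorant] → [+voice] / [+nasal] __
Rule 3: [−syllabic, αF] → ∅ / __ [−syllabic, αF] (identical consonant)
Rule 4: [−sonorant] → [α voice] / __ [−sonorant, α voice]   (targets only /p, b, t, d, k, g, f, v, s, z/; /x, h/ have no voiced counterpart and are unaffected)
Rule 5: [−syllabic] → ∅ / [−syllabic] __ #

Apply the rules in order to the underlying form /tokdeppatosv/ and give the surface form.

Rule 1 (intervocalic voicing): /t/ is a voiceless stop between vowels /a/ and /o/, so it voices to [d]. /tokdeppatosv/ → tokdeppadosv.
Rule 2 (post-nasal voicing): no segment meets the environment; /tokdeppadosv/ is unchanged.
Rule 3 (degemination): /pp/ is a geminate; the first /p/ deletes. /tokdeppadosv/ → tokdepadosv.
Rule 4 (regressive voicing assimilation): /k/ precedes the voiced obstruent /d/, so it voices to [g] by assimilation. /s/ precedes the voiced obstruent /v/, so it voices to [z] by assimilation. /tokdepadosv/ → togdepadozv.
Rule 5 (final cluster simplification): /v/ is the second consonant of a word-final cluster /zv/, so it deletes. /togdepadozv/ → togdepadoz.

togdepadoz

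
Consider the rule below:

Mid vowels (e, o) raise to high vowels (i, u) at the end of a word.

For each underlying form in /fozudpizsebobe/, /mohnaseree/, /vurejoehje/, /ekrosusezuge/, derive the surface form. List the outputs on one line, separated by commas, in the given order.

/fozudpizsebobe/: /e/ is a mid vowel in word-final position, so it raises to [i]. → [fozudpizsebobi].
/mohnaseree/: /e/ is a mid vowel in word-final position, so it raises to [i]. → [mohnaserei].
/vurejoehje/: /e/ is a mid vowel in word-final position, so it raises to [i]. → [vurejoehji].
/ekrosusezuge/: /e/ is a mid vowel in word-final position, so it raises to [i]. → [ekrosusezugi].

fozudpizsebobi, mohnaserei, vurejoehji, ekrosusezugi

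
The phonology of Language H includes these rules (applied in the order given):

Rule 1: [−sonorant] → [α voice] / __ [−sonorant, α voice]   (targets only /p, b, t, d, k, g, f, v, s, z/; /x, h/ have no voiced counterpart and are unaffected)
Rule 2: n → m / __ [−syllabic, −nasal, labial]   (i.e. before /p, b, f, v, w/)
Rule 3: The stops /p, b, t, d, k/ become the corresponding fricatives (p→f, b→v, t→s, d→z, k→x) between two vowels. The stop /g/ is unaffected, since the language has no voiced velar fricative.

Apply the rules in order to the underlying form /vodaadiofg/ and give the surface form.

Rule 1 (regressive voicing assimilation): /f/ precedes the voiced obstruent /g/, so it voices to [v] by assimilation. /vodaadiofg/ → vodaadiovg.
Rule 2 (nasal place assimilation): no segment meets the environment; /vodaadiovg/ is unchanged.
Rule 3 (intervocalic spirantization): /d/ is a stop between vowels /o/ and /a/, so it spirantizes to the fricative [z]. /d/ is a stop between vowels /a/ and /i/, so it spirantizes to the fricative [z]. /vodaadiovg/ → vozaaziovg.

vozaaziovg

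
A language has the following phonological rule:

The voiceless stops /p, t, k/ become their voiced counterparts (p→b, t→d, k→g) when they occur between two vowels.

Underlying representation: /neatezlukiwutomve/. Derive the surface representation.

neadezlugiwudomve

/t/ is a voiceless stop between vowels /a/ and /e/, so it voices to [d].
/k/ is a voiceless stop between vowels /u/ and /i/, so it voices to [g].
/t/ is a voiceless stop between vowels /u/ and /o/, so it voices to [d].
Surface form: [neadezlugiwudomve].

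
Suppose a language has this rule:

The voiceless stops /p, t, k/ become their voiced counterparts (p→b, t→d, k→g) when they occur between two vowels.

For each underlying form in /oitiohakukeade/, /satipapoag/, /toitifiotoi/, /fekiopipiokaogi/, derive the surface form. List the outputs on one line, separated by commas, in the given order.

oidiohagugeade, sadibaboag, toidifiodoi, fegiobibiogaogi

/oitiohakukeade/: /t/ is a voiceless stop between vowels /i/ and /i/, so it voices to [d]. /k/ is a voiceless stop between vowels /a/ and /u/, so it voices to [g]. /k/ is a voiceless stop between vowels /u/ and /e/, so it voices to [g]. → [oidiohagugeade].
/satipapoag/: /t/ is a voiceless stop between vowels /a/ and /i/, so it voices to [d]. /p/ is a voiceless stop between vowels /i/ and /a/, so it voices to [b]. /p/ is a voiceless stop between vowels /a/ and /o/, so it voices to [b]. → [sadibaboag].
/toitifiotoi/: /t/ is a voiceless stop between vowels /i/ and /i/, so it voices to [d]. /t/ is a voiceless stop between vowels /o/ and /o/, so it voices to [d]. → [toidifiodoi].
/fekiopipiokaogi/: /k/ is a voiceless stop between vowels /e/ and /i/, so it voices to [g]. /p/ is a voiceless stop between vowels /o/ and /i/, so it voices to [b]. /p/ is a voiceless stop between vowels /i/ and /i/, so it voices to [b]. /k/ is a voiceless stop between vowels /o/ and /a/, so it voices to [g]. → [fegiobibiogaogi].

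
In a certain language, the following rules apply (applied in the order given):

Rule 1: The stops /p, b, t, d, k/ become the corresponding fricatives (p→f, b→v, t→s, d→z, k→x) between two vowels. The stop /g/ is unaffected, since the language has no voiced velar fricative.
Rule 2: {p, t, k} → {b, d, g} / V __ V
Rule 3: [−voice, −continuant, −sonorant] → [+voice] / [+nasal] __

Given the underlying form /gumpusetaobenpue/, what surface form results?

Rule 1 (intervocalic spirantization): /t/ is a stop between vowels /e/ and /a/, so it spirantizes to the fricative [s]. /b/ is a stop between vowels /o/ and /e/, so it spirantizes to the fricative [v]. /gumpusetaobenpue/ → gumpusesaovenpue.
Rule 2 (intervocalic voicing): no segment meets the environment; /gumpusesaovenpue/ is unchanged.
Rule 3 (post-nasal voicing): /p/ is a voiceless stop immediately after the nasal /m/, so it voices to [b]. /p/ is a voiceless stop immediately after the nasal /n/, so it voices to [b]. /gumpusesaovenpue/ → gumbusesaovenbue.

gumbusesaovenbue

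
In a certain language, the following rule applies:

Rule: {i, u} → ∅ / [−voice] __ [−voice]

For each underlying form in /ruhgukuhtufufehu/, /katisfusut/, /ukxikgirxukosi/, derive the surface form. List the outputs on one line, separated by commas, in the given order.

ruhgukhtffehu, katsfst, ukxkgirxkosi

/ruhgukuhtufufehu/: /u/ is a high vowel flanked by voiceless consonants /k/ and /h/, so it deletes. /u/ is a high vowel flanked by voiceless consonants /t/ and /f/, so it deletes. /u/ is a high vowel flanked by voiceless consonants /f/ and /f/, so it deletes. → [ruhgukhtffehu].
/katisfusut/: /i/ is a high vowel flanked by voiceless consonants /t/ and /s/, so it deletes. /u/ is a high vowel flanked by voiceless consonants /f/ and /s/, so it deletes. /u/ is a high vowel flanked by voiceless consonants /s/ and /t/, so it deletes. → [katsfst].
/ukxikgirxukosi/: /i/ is a high vowel flanked by voiceless consonants /x/ and /k/, so it deletes. /u/ is a high vowel flanked by voiceless consonants /x/ and /k/, so it deletes. → [ukxkgirxkosi].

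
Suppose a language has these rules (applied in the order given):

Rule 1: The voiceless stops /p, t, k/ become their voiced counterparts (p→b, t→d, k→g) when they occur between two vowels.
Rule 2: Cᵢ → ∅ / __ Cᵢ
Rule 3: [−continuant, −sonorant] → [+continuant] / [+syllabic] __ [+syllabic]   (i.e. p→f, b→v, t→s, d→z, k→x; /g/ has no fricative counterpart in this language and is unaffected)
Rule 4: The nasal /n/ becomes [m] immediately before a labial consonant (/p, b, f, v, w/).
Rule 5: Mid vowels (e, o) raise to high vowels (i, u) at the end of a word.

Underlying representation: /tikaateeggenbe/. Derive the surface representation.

Rule 1 (intervocalic voicing): /k/ is a voiceless stop between vowels /i/ and /a/, so it voices to [g]. /t/ is a voiceless stop between vowels /a/ and /e/, so it voices to [d]. /tikaateeggenbe/ → tigaadeeggenbe.
Rule 2 (degemination): /gg/ is a geminate; the first /g/ deletes. /tigaadeeggenbe/ → tigaadeegenbe.
Rule 3 (intervocalic spirantization): /d/ is a stop between vowels /a/ and /e/, so it spirantizes to the fricative [z]. /tigaadeegenbe/ → tigaazeegenbe.
Rule 4 (nasal place assimilation): /n/ precedes the labial consonant /b/, so it assimilates in place to [m]. /tigaazeegenbe/ → tigaazeegembe.
Rule 5 (final vowel raising): /e/ is a mid vowel in word-final position, so it raises to [i]. /tigaazeegembe/ → tigaazeegembi.

tigaazeegembi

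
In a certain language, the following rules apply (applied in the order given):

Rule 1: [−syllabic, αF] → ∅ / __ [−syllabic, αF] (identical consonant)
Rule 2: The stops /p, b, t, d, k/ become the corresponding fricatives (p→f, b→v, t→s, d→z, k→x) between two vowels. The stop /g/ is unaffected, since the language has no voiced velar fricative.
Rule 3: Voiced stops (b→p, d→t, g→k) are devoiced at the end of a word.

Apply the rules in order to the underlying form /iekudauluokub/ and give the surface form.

iexuzauluoxup

Rule 1 (degemination): no segment meets the environment; /iekudauluokub/ is unchanged.
Rule 2 (intervocalic spirantization): /k/ is a stop between vowels /e/ and /u/, so it spirantizes to the fricative [x]. /d/ is a stop between vowels /u/ and /a/, so it spirantizes to the fricative [z]. /k/ is a stop between vowels /o/ and /u/, so it spirantizes to the fricative [x]. /iekudauluokub/ → iexuzauluoxub.
Rule 3 (final devoicing): /b/ is a voiced stop in word-final position, so it devoices to [p]. /iexuzauluoxub/ → iexuzauluoxup.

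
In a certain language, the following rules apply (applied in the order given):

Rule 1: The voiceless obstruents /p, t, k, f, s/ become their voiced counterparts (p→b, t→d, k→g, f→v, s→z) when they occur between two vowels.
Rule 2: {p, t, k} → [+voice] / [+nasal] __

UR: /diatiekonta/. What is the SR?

diadiegonda

Rule 1 (intervocalic voicing): /t/ is a voiceless obstruent between vowels /a/ and /i/, so it voices to [d]. /k/ is a voiceless obstruent between vowels /e/ and /o/, so it voices to [g]. /diatiekonta/ → diadiegonta.
Rule 2 (post-nasal voicing): /t/ is a voiceless stop immediately after the nasal /n/, so it voices to [d]. /diadiegonta/ → diadiegonda.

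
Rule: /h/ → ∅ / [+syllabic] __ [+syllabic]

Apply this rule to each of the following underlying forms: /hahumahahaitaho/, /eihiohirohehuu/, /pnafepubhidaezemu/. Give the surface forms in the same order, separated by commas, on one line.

haumaaaitao, eiioiroeuu, pnafepubhidaezemu

/hahumahahaitaho/: /h/ occurs between vowels /a/ and /u/, so it deletes. /h/ occurs between vowels /a/ and /a/, so it deletes. /h/ occurs between vowels /a/ and /a/, so it deletes. /h/ occurs between vowels /a/ and /o/, so it deletes. → [haumaaaitao].
/eihiohirohehuu/: /h/ occurs between vowels /i/ and /i/, so it deletes. /h/ occurs between vowels /o/ and /i/, so it deletes. /h/ occurs between vowels /o/ and /e/, so it deletes. /h/ occurs between vowels /e/ and /u/, so it deletes. → [eiioiroeuu].
/pnafepubhidaezemu/: the rule's environment is not met; surfaces unchanged as [pnafepubhidaezemu].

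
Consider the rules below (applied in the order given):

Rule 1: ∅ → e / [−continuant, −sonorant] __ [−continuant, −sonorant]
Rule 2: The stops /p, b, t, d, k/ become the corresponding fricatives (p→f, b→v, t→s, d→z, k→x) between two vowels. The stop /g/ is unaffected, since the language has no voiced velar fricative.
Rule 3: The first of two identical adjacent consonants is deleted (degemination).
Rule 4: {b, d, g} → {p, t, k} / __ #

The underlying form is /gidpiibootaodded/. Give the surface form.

Rule 1 (stop-cluster e-epenthesis): /d/ and /p/ form a stop–stop cluster, so [e] is inserted between them. /d/ and /d/ form a stop–stop cluster, so [e] is inserted between them. /gidpiibootaodded/ → gidepiibootaodeded.
Rule 2 (intervocalic spirantization): /d/ is a stop between vowels /i/ and /e/, so it spirantizes to the fricative [z]. /p/ is a stop between vowels /e/ and /i/, so it spirantizes to the fricative [f]. /b/ is a stop between vowels /i/ and /o/, so it spirantizes to the fricative [v]. /t/ is a stop between vowels /o/ and /a/, so it spirantizes to the fricative [s]. /d/ is a stop between vowels /o/ and /e/, so it spirantizes to the fricative [z]. /d/ is a stop between vowels /e/ and /e/, so it spirantizes to the fricative [z]. /gidepiibootaodeded/ → gizefiivoosaozezed.
Rule 3 (degemination): no segment meets the environment; /gizefiivoosaozezed/ is unchanged.
Rule 4 (final devoicing): /d/ is a voiced stop in word-final position, so it devoices to [t]. /gizefiivoosaozezed/ → gizefiivoosaozezet.

gizefiivoosaozezet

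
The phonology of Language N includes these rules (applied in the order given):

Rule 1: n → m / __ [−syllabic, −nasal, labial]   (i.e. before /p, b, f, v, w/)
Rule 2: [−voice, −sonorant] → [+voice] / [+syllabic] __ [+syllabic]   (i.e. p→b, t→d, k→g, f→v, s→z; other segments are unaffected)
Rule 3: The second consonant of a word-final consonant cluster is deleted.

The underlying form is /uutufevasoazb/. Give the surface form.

Rule 1 (nasal place assimilation): no segment meets the environment; /uutufevasoazb/ is unchanged.
Rule 2 (intervocalic voicing): /t/ is a voiceless obstruent between vowels /u/ and /u/, so it voices to [d]. /f/ is a voiceless obstruent between vowels /u/ and /e/, so it voices to [v]. /s/ is a voiceless obstruent between vowels /a/ and /o/, so it voices to [z]. /uutufevasoazb/ → uuduvevazoazb.
Rule 3 (final cluster simplification): /b/ is the second consonant of a word-final cluster /zb/, so it deletes. /uuduvevazoazb/ → uuduvevazoaz.

uuduvevazoaz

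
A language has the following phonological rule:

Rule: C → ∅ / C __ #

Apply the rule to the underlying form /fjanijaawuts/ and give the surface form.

/s/ is the second consonant of a word-final cluster /ts/, so it deletes.
The other instances of /f/, /j/, /n/, /w/, /t/ do not occur in the required environment and remain unchanged.
Surface form: [fjanijaawut].

fjanijaawut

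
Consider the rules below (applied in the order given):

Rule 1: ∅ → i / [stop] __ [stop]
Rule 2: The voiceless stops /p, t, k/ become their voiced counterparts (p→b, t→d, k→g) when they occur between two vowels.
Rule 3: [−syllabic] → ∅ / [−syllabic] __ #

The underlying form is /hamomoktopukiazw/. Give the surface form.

hamomogidobugiaz

Rule 1 (stop-cluster i-epenthesis): /k/ and /t/ form a stop–stop cluster, so [i] is inserted between them. /hamomoktopukiazw/ → hamomokitopukiazw.
Rule 2 (intervocalic voicing): /k/ is a voiceless stop between vowels /o/ and /i/, so it voices to [g]. /t/ is a voiceless stop between vowels /i/ and /o/, so it voices to [d]. /p/ is a voiceless stop between vowels /o/ and /u/, so it voices to [b]. /k/ is a voiceless stop between vowels /u/ and /i/, so it voices to [g]. /hamomokitopukiazw/ → hamomogidobugiazw.
Rule 3 (final cluster simplification): /w/ is the second consonant of a word-final cluster /zw/, so it deletes. /hamomogidobugiazw/ → hamomogidobugiaz.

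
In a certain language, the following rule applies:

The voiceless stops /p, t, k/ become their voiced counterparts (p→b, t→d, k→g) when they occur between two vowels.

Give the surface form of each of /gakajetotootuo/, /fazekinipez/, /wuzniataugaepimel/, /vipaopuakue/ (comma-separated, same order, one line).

gagajedodooduo, fazeginibez, wuzniadaugaebimel, vibaobuague

/gakajetotootuo/: /k/ is a voiceless stop between vowels /a/ and /a/, so it voices to [g]. /t/ is a voiceless stop between vowels /e/ and /o/, so it voices to [d]. /t/ is a voiceless stop between vowels /o/ and /o/, so it voices to [d]. /t/ is a voiceless stop between vowels /o/ and /u/, so it voices to [d]. → [gagajedodooduo].
/fazekinipez/: /k/ is a voiceless stop between vowels /e/ and /i/, so it voices to [g]. /p/ is a voiceless stop between vowels /i/ and /e/, so it voices to [b]. → [fazeginibez].
/wuzniataugaepimel/: /t/ is a voiceless stop between vowels /a/ and /a/, so it voices to [d]. /p/ is a voiceless stop between vowels /e/ and /i/, so it voices to [b]. → [wuzniadaugaebimel].
/vipaopuakue/: /p/ is a voiceless stop between vowels /i/ and /a/, so it voices to [b]. /p/ is a voiceless stop between vowels /o/ and /u/, so it voices to [b]. /k/ is a voiceless stop between vowels /a/ and /u/, so it voices to [g]. → [vibaobuague].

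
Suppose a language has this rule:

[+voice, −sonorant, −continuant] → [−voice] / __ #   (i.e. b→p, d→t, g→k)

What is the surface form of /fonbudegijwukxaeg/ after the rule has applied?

fonbudegijwukxaek

/g/ is a voiced stop in word-final position, so it devoices to [k].
Surface form: [fonbudegijwukxaek].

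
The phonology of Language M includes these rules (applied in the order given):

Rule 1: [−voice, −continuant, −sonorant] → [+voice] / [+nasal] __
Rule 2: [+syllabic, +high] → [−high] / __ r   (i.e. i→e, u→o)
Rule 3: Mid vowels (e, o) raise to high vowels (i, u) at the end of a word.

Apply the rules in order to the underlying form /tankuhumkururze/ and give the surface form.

tanguhumgororzi

Rule 1 (post-nasal voicing): /k/ is a voiceless stop immediately after the nasal /n/, so it voices to [g]. /k/ is a voiceless stop immediately after the nasal /m/, so it voices to [g]. /tankuhumkururze/ → tanguhumgururze.
Rule 2 (pre-rhotic lowering): /u/ is a high vowel immediately before /r/, so it lowers to [o]. /u/ is a high vowel immediately before /r/, so it lowers to [o]. /tanguhumgururze/ → tanguhumgororze.
Rule 3 (final vowel raising): /e/ is a mid vowel in word-final position, so it raises to [i]. /tanguhumgororze/ → tanguhumgororzi.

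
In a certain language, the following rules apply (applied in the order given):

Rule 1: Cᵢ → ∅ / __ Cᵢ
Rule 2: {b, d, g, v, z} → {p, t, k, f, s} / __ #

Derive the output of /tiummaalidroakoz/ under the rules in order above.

Rule 1 (degemination): /mm/ is a geminate; the first /m/ deletes. /tiummaalidroakoz/ → tiumaalidroakoz.
Rule 2 (final devoicing): /z/ is a voiced obstruent in word-final position, so it devoices to [s]. /tiumaalidroakoz/ → tiumaalidroakos.

tiumaalidroakos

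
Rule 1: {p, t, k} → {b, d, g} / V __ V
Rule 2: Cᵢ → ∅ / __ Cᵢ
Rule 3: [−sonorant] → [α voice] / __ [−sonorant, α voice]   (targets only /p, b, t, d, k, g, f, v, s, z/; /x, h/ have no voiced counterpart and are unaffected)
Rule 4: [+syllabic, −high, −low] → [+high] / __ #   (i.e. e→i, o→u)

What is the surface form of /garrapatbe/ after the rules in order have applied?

Rule 1 (intervocalic voicing): /p/ is a voiceless stop between vowels /a/ and /a/, so it voices to [b]. /garrapatbe/ → garrabatbe.
Rule 2 (degemination): /rr/ is a geminate; the first /r/ deletes. /garrabatbe/ → garabatbe.
Rule 3 (regressive voicing assimilation): /t/ precedes the voiced obstruent /b/, so it voices to [d] by assimilation. /garabatbe/ → garabadbe.
Rule 4 (final vowel raising): /e/ is a mid vowel in word-final position, so it raises to [i]. /garabadbe/ → garabadbi.

garabadbi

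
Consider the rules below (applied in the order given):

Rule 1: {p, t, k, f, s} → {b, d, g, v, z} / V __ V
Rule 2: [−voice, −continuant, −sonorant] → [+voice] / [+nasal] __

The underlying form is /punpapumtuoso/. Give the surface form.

punbabumduozo

Rule 1 (intervocalic voicing): /p/ is a voiceless obstruent between vowels /a/ and /u/, so it voices to [b]. /s/ is a voiceless obstruent between vowels /o/ and /o/, so it voices to [z]. /punpapumtuoso/ → punpabumtuozo.
Rule 2 (post-nasal voicing): /p/ is a voiceless stop immediately after the nasal /n/, so it voices to [b]. /t/ is a voiceless stop immediately after the nasal /m/, so it voices to [d]. /punpabumtuozo/ → punbabumduozo.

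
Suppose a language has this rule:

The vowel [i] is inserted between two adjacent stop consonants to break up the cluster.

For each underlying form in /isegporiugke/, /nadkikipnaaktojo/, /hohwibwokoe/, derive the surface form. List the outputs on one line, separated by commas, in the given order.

isegiporiugike, nadikikipnaakitojo, hohwibwokoe

/isegporiugke/: /g/ and /p/ form a stop–stop cluster, so [i] is inserted between them. /g/ and /k/ form a stop–stop cluster, so [i] is inserted between them. → [isegiporiugike].
/nadkikipnaaktojo/: /d/ and /k/ form a stop–stop cluster, so [i] is inserted between them. /k/ and /t/ form a stop–stop cluster, so [i] is inserted between them. → [nadikikipnaakitojo].
/hohwibwokoe/: the rule's environment is not met; surfaces unchanged as [hohwibwokoe].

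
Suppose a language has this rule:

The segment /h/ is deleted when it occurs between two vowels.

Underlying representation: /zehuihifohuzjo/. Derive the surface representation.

/h/ occurs between vowels /e/ and /u/, so it deletes.
/h/ occurs between vowels /i/ and /i/, so it deletes.
/h/ occurs between vowels /o/ and /u/, so it deletes.
Surface form: [zeuiifouzjo].

zeuiifouzjo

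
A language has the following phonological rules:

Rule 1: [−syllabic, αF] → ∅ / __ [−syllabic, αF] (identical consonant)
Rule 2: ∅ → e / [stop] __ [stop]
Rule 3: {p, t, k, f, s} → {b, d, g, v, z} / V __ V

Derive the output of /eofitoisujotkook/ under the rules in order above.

eovidoizujodegook

Rule 1 (degemination): no segment meets the environment; /eofitoisujotkook/ is unchanged.
Rule 2 (stop-cluster e-epenthesis): /t/ and /k/ form a stop–stop cluster, so [e] is inserted between them. /eofitoisujotkook/ → eofitoisujotekook.
Rule 3 (intervocalic voicing): /f/ is a voiceless obstruent between vowels /o/ and /i/, so it voices to [v]. /t/ is a voiceless obstruent between vowels /i/ and /o/, so it voices to [d]. /s/ is a voiceless obstruent between vowels /i/ and /u/, so it voices to [z]. /t/ is a voiceless obstruent between vowels /o/ and /e/, so it voices to [d]. /k/ is a voiceless obstruent between vowels /e/ and /o/, so it voices to [g]. /eofitoisujotekook/ → eovidoizujodegook.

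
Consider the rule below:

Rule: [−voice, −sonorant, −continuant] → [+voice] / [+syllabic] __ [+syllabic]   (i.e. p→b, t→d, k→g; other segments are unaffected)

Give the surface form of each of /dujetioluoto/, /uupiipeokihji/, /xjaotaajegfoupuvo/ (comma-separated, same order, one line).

/dujetioluoto/: /t/ is a voiceless stop between vowels /e/ and /i/, so it voices to [d]. /t/ is a voiceless stop between vowels /o/ and /o/, so it voices to [d]. → [dujedioluodo].
/uupiipeokihji/: /p/ is a voiceless stop between vowels /u/ and /i/, so it voices to [b]. /p/ is a voiceless stop between vowels /i/ and /e/, so it voices to [b]. /k/ is a voiceless stop between vowels /o/ and /i/, so it voices to [g]. → [uubiibeogihji].
/xjaotaajegfoupuvo/: /t/ is a voiceless stop between vowels /o/ and /a/, so it voices to [d]. /p/ is a voiceless stop between vowels /u/ and /u/, so it voices to [b]. → [xjaodaajegfoubuvo].

dujedioluodo, uubiibeogihji, xjaodaajegfoubuvo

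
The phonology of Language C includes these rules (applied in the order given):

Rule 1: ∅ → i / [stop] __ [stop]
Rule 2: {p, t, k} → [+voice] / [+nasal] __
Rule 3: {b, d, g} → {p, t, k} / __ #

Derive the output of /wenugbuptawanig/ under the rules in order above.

wenugibupitawanik

Rule 1 (stop-cluster i-epenthesis): /g/ and /b/ form a stop–stop cluster, so [i] is inserted between them. /p/ and /t/ form a stop–stop cluster, so [i] is inserted between them. /wenugbuptawanig/ → wenugibupitawanig.
Rule 2 (post-nasal voicing): no segment meets the environment; /wenugibupitawanig/ is unchanged.
Rule 3 (final devoicing): /g/ is a voiced stop in word-final position, so it devoices to [k]. /wenugibupitawanig/ → wenugibupitawanik.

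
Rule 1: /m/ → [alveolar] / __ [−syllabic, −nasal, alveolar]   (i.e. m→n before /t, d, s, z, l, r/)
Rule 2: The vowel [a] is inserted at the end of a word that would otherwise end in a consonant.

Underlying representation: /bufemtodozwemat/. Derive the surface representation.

bufentodozwemata

Rule 1 (nasal place assimilation): /m/ precedes the alveolar consonant /t/, so it assimilates in place to [n]. /bufemtodozwemat/ → bufentodozwemat.
Rule 2 (final a-epenthesis): the form ends in the consonant /t/, so [a] is inserted word-finally. /bufentodozwemat/ → bufentodozwemata.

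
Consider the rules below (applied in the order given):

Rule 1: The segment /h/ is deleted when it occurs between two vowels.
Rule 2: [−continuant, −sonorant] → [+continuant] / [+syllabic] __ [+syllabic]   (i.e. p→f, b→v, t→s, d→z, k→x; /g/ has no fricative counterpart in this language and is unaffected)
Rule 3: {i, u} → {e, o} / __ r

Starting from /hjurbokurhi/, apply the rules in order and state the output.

hjorboxorhi

Rule 1 (intervocalic h-deletion): no segment meets the environment; /hjurbokurhi/ is unchanged.
Rule 2 (intervocalic spirantization): /k/ is a stop between vowels /o/ and /u/, so it spirantizes to the fricative [x]. /hjurbokurhi/ → hjurboxurhi.
Rule 3 (pre-rhotic lowering): /u/ is a high vowel immediately before /r/, so it lowers to [o]. /u/ is a high vowel immediately before /r/, so it lowers to [o]. /hjurboxurhi/ → hjorboxorhi.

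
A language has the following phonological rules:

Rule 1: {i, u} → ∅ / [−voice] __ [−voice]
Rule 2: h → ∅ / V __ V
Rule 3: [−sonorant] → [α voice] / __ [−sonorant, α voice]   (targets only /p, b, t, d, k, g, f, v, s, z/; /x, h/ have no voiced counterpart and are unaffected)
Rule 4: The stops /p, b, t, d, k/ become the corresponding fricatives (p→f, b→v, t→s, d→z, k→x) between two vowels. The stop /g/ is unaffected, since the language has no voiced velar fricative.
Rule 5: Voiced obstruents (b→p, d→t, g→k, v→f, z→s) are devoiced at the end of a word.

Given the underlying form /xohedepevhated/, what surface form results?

Rule 1 (high vowel syncope): no segment meets the environment; /xohedepevhated/ is unchanged.
Rule 2 (intervocalic h-deletion): /h/ occurs between vowels /o/ and /e/, so it deletes. /xohedepevhated/ → xoedepevhated.
Rule 3 (regressive voicing assimilation): /v/ precedes the voiceless obstruent /h/, so it devoices to [f] by assimilation. /xoedepevhated/ → xoedepefhated.
Rule 4 (intervocalic spirantization): /d/ is a stop between vowels /e/ and /e/, so it spirantizes to the fricative [z]. /p/ is a stop between vowels /e/ and /e/, so it spirantizes to the fricative [f]. /t/ is a stop between vowels /a/ and /e/, so it spirantizes to the fricative [s]. /xoedepefhated/ → xoezefefhased.
Rule 5 (final devoicing): /d/ is a voiced obstruent in word-final position, so it devoices to [t]. /xoezefefhased/ → xoezefefhaset.

xoezefefhaset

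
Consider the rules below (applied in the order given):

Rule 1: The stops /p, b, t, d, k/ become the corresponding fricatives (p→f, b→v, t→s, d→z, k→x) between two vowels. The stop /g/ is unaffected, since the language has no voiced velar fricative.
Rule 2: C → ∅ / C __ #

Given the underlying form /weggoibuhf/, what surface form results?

weggoivuh

Rule 1 (intervocalic spirantization): /b/ is a stop between vowels /i/ and /u/, so it spirantizes to the fricative [v]. /weggoibuhf/ → weggoivuhf.
Rule 2 (final cluster simplification): /f/ is the second consonant of a word-final cluster /hf/, so it deletes. /weggoivuhf/ → weggoivuh.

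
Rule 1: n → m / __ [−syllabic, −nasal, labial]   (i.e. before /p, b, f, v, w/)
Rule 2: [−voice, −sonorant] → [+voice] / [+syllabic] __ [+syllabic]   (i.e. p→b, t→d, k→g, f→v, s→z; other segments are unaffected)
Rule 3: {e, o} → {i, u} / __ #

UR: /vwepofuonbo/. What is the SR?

vwebovuombu

Rule 1 (nasal place assimilation): /n/ precedes the labial consonant /b/, so it assimilates in place to [m]. /vwepofuonbo/ → vwepofuombo.
Rule 2 (intervocalic voicing): /p/ is a voiceless obstruent between vowels /e/ and /o/, so it voices to [b]. /f/ is a voiceless obstruent between vowels /o/ and /u/, so it voices to [v]. /vwepofuombo/ → vwebovuombo.
Rule 3 (final vowel raising): /o/ is a mid vowel in word-final position, so it raises to [u]. /vwebovuombo/ → vwebovuombu.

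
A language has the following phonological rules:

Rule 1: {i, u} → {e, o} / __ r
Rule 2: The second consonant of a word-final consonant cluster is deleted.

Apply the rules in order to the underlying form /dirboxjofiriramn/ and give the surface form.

derboxjofereram

Rule 1 (pre-rhotic lowering): /i/ is a high vowel immediately before /r/, so it lowers to [e]. /i/ is a high vowel immediately before /r/, so it lowers to [e]. /i/ is a high vowel immediately before /r/, so it lowers to [e]. /dirboxjofiriramn/ → derboxjofereramn.
Rule 2 (final cluster simplification): /n/ is the second consonant of a word-final cluster /mn/, so it deletes. /derboxjofereramn/ → derboxjofereram.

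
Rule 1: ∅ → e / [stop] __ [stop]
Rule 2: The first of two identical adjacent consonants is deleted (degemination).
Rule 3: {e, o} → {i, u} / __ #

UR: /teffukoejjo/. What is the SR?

tefukoeju

Rule 1 (stop-cluster e-epenthesis): no segment meets the environment; /teffukoejjo/ is unchanged.
Rule 2 (degemination): /ff/ is a geminate; the first /f/ deletes. /jj/ is a geminate; the first /j/ deletes. /teffukoejjo/ → tefukoejo.
Rule 3 (final vowel raising): /o/ is a mid vowel in word-final position, so it raises to [u]. /tefukoejo/ → tefukoeju.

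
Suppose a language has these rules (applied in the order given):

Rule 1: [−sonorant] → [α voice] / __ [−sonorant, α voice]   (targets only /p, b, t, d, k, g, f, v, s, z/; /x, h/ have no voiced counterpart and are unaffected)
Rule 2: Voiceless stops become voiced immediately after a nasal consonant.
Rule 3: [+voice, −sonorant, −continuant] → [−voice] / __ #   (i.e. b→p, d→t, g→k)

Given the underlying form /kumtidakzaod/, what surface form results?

kumdidagzaot

Rule 1 (regressive voicing assimilation): /k/ precedes the voiced obstruent /z/, so it voices to [g] by assimilation. /kumtidakzaod/ → kumtidagzaod.
Rule 2 (post-nasal voicing): /t/ is a voiceless stop immediately after the nasal /m/, so it voices to [d]. /kumtidagzaod/ → kumdidagzaod.
Rule 3 (final devoicing): /d/ is a voiced stop in word-final position, so it devoices to [t]. /kumdidagzaod/ → kumdidagzaot.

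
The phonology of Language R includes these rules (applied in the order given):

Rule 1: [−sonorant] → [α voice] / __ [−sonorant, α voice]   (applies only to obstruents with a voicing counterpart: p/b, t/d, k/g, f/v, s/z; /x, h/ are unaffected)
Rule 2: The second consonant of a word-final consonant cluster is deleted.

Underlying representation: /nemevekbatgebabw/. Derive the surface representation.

Rule 1 (regressive voicing assimilation): /k/ precedes the voiced obstruent /b/, so it voices to [g] by assimilation. /t/ precedes the voiced obstruent /g/, so it voices to [d] by assimilation. /nemevekbatgebabw/ → nemevegbadgebabw.
Rule 2 (final cluster simplification): /w/ is the second consonant of a word-final cluster /bw/, so it deletes. /nemevegbadgebabw/ → nemevegbadgebab.

nemevegbadgebab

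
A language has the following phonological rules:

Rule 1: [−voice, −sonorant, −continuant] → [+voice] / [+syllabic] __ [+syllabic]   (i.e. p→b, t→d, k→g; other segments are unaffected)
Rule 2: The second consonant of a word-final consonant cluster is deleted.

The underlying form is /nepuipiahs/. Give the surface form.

nebuibiah

Rule 1 (intervocalic voicing): /p/ is a voiceless stop between vowels /e/ and /u/, so it voices to [b]. /p/ is a voiceless stop between vowels /i/ and /i/, so it voices to [b]. /nepuipiahs/ → nebuibiahs.
Rule 2 (final cluster simplification): /s/ is the second consonant of a word-final cluster /hs/, so it deletes. /nebuibiahs/ → nebuibiah.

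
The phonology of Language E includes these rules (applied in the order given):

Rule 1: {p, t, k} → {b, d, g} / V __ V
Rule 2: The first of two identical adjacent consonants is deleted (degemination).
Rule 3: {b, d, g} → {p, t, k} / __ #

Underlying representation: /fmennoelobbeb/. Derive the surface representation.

fmenoelobep

Rule 1 (intervocalic voicing): no segment meets the environment; /fmennoelobbeb/ is unchanged.
Rule 2 (degemination): /nn/ is a geminate; the first /n/ deletes. /bb/ is a geminate; the first /b/ deletes. /fmennoelobbeb/ → fmenoelobeb.
Rule 3 (final devoicing): /b/ is a voiced stop in word-final position, so it devoices to [p]. /fmenoelobeb/ → fmenoelobep.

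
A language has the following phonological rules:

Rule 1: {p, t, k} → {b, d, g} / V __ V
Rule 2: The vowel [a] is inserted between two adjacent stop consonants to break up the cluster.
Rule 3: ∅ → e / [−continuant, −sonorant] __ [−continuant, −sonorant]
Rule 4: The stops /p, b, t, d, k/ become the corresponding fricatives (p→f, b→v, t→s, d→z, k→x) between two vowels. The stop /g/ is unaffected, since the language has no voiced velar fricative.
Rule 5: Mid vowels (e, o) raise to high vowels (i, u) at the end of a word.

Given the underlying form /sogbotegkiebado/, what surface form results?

sogavozegaxievazu

Rule 1 (intervocalic voicing): /t/ is a voiceless stop between vowels /o/ and /e/, so it voices to [d]. /sogbotegkiebado/ → sogbodegkiebado.
Rule 2 (stop-cluster a-epenthesis): /g/ and /b/ form a stop–stop cluster, so [a] is inserted between them. /g/ and /k/ form a stop–stop cluster, so [a] is inserted between them. /sogbodegkiebado/ → sogabodegakiebado.
Rule 3 (stop-cluster e-epenthesis): no segment meets the environment; /sogabodegakiebado/ is unchanged.
Rule 4 (intervocalic spirantization): /b/ is a stop between vowels /a/ and /o/, so it spirantizes to the fricative [v]. /d/ is a stop between vowels /o/ and /e/, so it spirantizes to the fricative [z]. /k/ is a stop between vowels /a/ and /i/, so it spirantizes to the fricative [x]. /b/ is a stop between vowels /e/ and /a/, so it spirantizes to the fricative [v]. /d/ is a stop between vowels /a/ and /o/, so it spirantizes to the fricative [z]. /sogabodegakiebado/ → sogavozegaxievazo.
Rule 5 (final vowel raising): /o/ is a mid vowel in word-final position, so it raises to [u]. /sogavozegaxievazo/ → sogavozegaxievazu.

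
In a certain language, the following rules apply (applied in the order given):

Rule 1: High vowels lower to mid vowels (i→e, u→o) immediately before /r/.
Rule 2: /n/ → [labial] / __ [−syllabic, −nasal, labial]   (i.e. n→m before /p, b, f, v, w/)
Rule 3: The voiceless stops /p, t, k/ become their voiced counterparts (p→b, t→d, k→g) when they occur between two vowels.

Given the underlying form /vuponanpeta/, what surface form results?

vubonampeda

Rule 1 (pre-rhotic lowering): no segment meets the environment; /vuponanpeta/ is unchanged.
Rule 2 (nasal place assimilation): /n/ precedes the labial consonant /p/, so it assimilates in place to [m]. /vuponanpeta/ → vuponampeta.
Rule 3 (intervocalic voicing): /p/ is a voiceless stop between vowels /u/ and /o/, so it voices to [b]. /t/ is a voiceless stop between vowels /e/ and /a/, so it voices to [d]. /vuponampeta/ → vubonampeda.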